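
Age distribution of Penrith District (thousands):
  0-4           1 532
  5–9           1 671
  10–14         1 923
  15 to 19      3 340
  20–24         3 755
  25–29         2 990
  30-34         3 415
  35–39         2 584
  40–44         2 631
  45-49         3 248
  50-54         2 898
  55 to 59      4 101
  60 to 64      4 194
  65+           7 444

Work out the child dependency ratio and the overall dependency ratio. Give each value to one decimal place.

Youth dependency ratio: 15.5
Total dependency ratio: 37.9

0–14: 1 532 + 1 671 + 1 923 = 5 126
15–64: 3 340 + 3 755 + 2 990 + 3 415 + 2 584 + 2 631 + 3 248 + 2 898 + 4 101 + 4 194 = 33 156
65+: 7 444
Youth dependency ratio = 5 126 / 33 156 × 100 = 15.5
Total dependency ratio = (5 126 + 7 444) / 33 156 × 100 = 12 570 / 33 156 × 100 = 37.9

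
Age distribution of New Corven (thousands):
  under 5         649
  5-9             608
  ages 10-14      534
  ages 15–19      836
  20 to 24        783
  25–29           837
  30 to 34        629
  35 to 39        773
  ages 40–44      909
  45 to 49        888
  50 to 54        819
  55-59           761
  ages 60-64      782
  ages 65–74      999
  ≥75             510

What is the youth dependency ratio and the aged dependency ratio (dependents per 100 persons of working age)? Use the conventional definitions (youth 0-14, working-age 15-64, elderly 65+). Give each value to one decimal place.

0–14: 649 + 608 + 534 = 1,791
15–64: 836 + 783 + 837 + 629 + 773 + 909 + 888 + 819 + 761 + 782 = 8,017
65+: 999 + 510 = 1,509
Youth dependency ratio = 1,791 / 8,017 × 100 = 22.3
Old-age dependency ratio = 1,509 / 8,017 × 100 = 18.8

Youth dependency ratio: 22.3
Old-age dependency ratio: 18.8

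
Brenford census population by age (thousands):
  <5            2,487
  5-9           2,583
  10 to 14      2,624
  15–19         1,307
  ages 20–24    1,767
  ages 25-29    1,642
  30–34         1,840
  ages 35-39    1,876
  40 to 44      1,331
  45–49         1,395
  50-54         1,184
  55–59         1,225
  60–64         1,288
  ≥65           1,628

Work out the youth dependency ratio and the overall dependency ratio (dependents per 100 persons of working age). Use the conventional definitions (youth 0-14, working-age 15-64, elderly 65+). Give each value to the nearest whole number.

Youth dependency ratio: 52
Total dependency ratio: 63

0–14: 2,487 + 2,583 + 2,624 = 7,694
15–64: 1,307 + 1,767 + 1,642 + 1,840 + 1,876 + 1,331 + 1,395 + 1,184 + 1,225 + 1,288 = 14,855
65+: 1,628
Youth dependency ratio = 7,694 / 14,855 × 100 = 52
Total dependency ratio = (7,694 + 1,628) / 14,855 × 100 = 9,322 / 14,855 × 100 = 63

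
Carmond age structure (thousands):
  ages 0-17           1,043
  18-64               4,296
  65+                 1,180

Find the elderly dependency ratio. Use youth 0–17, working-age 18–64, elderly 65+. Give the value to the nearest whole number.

Old-age dependency ratio = 1,180 / 4,296 × 100 = 27

Old-age dependency ratio: 27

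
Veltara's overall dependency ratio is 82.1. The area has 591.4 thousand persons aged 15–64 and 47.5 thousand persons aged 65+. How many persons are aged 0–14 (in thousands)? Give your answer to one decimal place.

Aged 0–14: 438.0

Total dependency ratio = (youth + elderly) / working-age × 100
82.1 = (Y + 47.5) / 591.4 × 100
⇒ 438.0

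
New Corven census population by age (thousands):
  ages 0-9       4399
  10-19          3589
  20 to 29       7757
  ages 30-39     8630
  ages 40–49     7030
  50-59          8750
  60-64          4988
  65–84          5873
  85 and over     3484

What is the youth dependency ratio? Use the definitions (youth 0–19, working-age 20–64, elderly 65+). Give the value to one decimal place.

0–19: 4399 + 3589 = 7988
20–64: 7757 + 8630 + 7030 + 8750 + 4988 = 37155
65+: 5873 + 3484 = 9357
Youth dependency ratio = 7988 / 37155 × 100 = 21.5

Youth dependency ratio: 21.5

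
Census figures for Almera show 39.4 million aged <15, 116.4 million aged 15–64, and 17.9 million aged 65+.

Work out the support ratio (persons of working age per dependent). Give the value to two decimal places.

Support ratio = 116.4 / (39.4 + 17.9) = 116.4 / 57.3 = 2.03

Support ratio: 2.03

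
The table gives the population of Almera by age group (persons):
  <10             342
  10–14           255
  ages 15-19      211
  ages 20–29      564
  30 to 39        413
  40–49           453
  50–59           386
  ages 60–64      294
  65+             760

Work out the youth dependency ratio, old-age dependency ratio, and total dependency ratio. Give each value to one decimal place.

0–14: 342 + 255 = 597
15–64: 211 + 564 + 413 + 453 + 386 + 294 = 2 321
65+: 760
Youth dependency ratio = 597 / 2 321 × 100 = 25.7
Old-age dependency ratio = 760 / 2 321 × 100 = 32.7
Total dependency ratio = (597 + 760) / 2 321 × 100 = 1 357 / 2 321 × 100 = 58.5

Youth dependency ratio: 25.7
Old-age dependency ratio: 32.7
Total dependency ratio: 58.5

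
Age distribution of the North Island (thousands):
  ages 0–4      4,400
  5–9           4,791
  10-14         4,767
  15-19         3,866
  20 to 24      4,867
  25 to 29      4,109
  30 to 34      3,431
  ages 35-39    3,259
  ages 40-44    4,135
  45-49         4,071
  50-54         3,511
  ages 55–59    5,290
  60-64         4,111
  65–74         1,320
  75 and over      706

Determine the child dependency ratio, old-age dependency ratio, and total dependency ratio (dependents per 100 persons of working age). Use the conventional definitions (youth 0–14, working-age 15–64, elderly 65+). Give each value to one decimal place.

0–14: 4,400 + 4,791 + 4,767 = 13,958
15–64: 3,866 + 4,867 + 4,109 + 3,431 + 3,259 + 4,135 + 4,071 + 3,511 + 5,290 + 4,111 = 40,650
65+: 1,320 + 706 = 2,026
Youth dependency ratio = 13,958 / 40,650 × 100 = 34.3
Old-age dependency ratio = 2,026 / 40,650 × 100 = 5.0
Total dependency ratio = (13,958 + 2,026) / 40,650 × 100 = 15,984 / 40,650 × 100 = 39.3

Youth dependency ratio: 34.3
Old-age dependency ratio: 5.0
Total dependency ratio: 39.3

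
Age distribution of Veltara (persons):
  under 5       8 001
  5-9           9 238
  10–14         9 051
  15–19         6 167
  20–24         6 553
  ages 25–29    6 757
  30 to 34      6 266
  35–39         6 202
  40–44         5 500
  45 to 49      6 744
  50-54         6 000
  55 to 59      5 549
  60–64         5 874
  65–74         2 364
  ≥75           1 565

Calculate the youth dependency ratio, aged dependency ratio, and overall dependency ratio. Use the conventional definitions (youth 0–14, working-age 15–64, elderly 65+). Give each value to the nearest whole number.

Youth dependency ratio: 43
Old-age dependency ratio: 6
Total dependency ratio: 49

0–14: 8 001 + 9 238 + 9 051 = 26 290
15–64: 6 167 + 6 553 + 6 757 + 6 266 + 6 202 + 5 500 + 6 744 + 6 000 + 5 549 + 5 874 = 61 612
65+: 2 364 + 1 565 = 3 929
Youth dependency ratio = 26 290 / 61 612 × 100 = 43
Old-age dependency ratio = 3 929 / 61 612 × 100 = 6
Total dependency ratio = (26 290 + 3 929) / 61 612 × 100 = 30 219 / 61 612 × 100 = 49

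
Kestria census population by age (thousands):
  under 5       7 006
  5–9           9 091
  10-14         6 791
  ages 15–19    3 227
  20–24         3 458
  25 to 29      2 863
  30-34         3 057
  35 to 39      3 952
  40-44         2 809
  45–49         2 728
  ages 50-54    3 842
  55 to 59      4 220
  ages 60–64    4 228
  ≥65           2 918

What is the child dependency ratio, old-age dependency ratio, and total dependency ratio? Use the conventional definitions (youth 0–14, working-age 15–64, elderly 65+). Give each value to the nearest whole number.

0–14: 7 006 + 9 091 + 6 791 = 22 888
15–64: 3 227 + 3 458 + 2 863 + 3 057 + 3 952 + 2 809 + 2 728 + 3 842 + 4 220 + 4 228 = 34 384
65+: 2 918
Youth dependency ratio = 22 888 / 34 384 × 100 = 67
Old-age dependency ratio = 2 918 / 34 384 × 100 = 8
Total dependency ratio = (22 888 + 2 918) / 34 384 × 100 = 25 806 / 34 384 × 100 = 75

Youth dependency ratio: 67
Old-age dependency ratio: 8
Total dependency ratio: 75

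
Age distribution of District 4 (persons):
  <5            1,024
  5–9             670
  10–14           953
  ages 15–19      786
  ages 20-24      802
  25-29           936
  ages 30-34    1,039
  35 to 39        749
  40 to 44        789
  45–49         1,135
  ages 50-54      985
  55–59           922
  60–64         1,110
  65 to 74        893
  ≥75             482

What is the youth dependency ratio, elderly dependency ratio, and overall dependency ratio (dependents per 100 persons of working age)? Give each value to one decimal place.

0–14: 1,024 + 670 + 953 = 2,647
15–64: 786 + 802 + 936 + 1,039 + 749 + 789 + 1,135 + 985 + 922 + 1,110 = 9,253
65+: 893 + 482 = 1,375
Youth dependency ratio = 2,647 / 9,253 × 100 = 28.6
Old-age dependency ratio = 1,375 / 9,253 × 100 = 14.9
Total dependency ratio = (2,647 + 1,375) / 9,253 × 100 = 4,022 / 9,253 × 100 = 43.5

Youth dependency ratio: 28.6
Old-age dependency ratio: 14.9
Total dependency ratio: 43.5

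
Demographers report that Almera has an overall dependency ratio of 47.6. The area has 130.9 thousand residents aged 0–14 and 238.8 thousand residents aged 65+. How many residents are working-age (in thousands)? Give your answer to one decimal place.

Total dependency ratio = (youth + elderly) / working-age × 100
47.6 = (130.9 + 238.8) / W × 100
⇒ 776.7

Working-age: 776.7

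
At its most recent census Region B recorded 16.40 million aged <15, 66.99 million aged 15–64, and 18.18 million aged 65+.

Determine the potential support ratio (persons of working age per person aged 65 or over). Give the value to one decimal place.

Potential support ratio: 3.7

Potential support ratio = 66.99 / 18.18 = 3.7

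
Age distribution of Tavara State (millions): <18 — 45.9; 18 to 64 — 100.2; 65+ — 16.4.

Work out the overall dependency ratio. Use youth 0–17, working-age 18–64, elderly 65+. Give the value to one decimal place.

Total dependency ratio = (45.9 + 16.4) / 100.2 × 100 = 62.3 / 100.2 × 100 = 62.2

Total dependency ratio: 62.2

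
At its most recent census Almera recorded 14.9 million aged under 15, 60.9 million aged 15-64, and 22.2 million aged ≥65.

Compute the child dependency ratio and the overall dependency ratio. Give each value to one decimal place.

Youth dependency ratio: 24.5
Total dependency ratio: 60.9

Youth dependency ratio = 14.9 / 60.9 × 100 = 24.5
Total dependency ratio = (14.9 + 22.2) / 60.9 × 100 = 37.1 / 60.9 × 100 = 60.9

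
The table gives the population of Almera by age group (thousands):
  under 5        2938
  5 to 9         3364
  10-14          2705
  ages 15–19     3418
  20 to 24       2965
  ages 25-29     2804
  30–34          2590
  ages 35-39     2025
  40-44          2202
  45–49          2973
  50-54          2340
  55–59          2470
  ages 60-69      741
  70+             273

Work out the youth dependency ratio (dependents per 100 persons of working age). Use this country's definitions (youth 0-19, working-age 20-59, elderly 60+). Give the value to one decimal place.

Youth dependency ratio: 61.0

0–19: 2938 + 3364 + 2705 + 3418 = 12425
20–59: 2965 + 2804 + 2590 + 2025 + 2202 + 2973 + 2340 + 2470 = 20369
60+: 741 + 273 = 1014
Youth dependency ratio = 12425 / 20369 × 100 = 61.0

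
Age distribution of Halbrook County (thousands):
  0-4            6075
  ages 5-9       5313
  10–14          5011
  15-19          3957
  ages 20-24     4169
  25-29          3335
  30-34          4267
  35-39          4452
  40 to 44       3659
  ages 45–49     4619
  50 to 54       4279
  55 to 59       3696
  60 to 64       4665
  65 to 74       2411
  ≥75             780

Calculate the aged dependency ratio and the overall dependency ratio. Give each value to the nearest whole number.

0–14: 6075 + 5313 + 5011 = 16399
15–64: 3957 + 4169 + 3335 + 4267 + 4452 + 3659 + 4619 + 4279 + 3696 + 4665 = 41098
65+: 2411 + 780 = 3191
Old-age dependency ratio = 3191 / 41098 × 100 = 8
Total dependency ratio = (16399 + 3191) / 41098 × 100 = 19590 / 41098 × 100 = 48

Old-age dependency ratio: 8
Total dependency ratio: 48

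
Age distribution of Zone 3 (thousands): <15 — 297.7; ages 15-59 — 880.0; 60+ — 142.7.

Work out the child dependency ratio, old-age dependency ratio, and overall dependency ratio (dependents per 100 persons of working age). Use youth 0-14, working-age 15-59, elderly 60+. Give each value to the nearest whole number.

Youth dependency ratio = 297.7 / 880.0 × 100 = 34
Old-age dependency ratio = 142.7 / 880.0 × 100 = 16
Total dependency ratio = (297.7 + 142.7) / 880.0 × 100 = 440.4 / 880.0 × 100 = 50

Youth dependency ratio: 34
Old-age dependency ratio: 16
Total dependency ratio: 50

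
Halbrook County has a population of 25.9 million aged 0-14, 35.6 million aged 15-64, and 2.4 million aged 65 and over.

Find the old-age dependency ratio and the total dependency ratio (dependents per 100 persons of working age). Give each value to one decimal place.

Old-age dependency ratio: 6.7
Total dependency ratio: 79.5

Old-age dependency ratio = 2.4 / 35.6 × 100 = 6.7
Total dependency ratio = (25.9 + 2.4) / 35.6 × 100 = 28.3 / 35.6 × 100 = 79.5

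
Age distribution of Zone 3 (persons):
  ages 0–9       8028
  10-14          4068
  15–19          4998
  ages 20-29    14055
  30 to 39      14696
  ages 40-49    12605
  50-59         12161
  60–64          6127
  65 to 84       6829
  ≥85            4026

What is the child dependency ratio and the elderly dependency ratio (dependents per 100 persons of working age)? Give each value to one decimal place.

Youth dependency ratio: 18.7
Old-age dependency ratio: 16.8

0–14: 8028 + 4068 = 12096
15–64: 4998 + 14055 + 14696 + 12605 + 12161 + 6127 = 64642
65+: 6829 + 4026 = 10855
Youth dependency ratio = 12096 / 64642 × 100 = 18.7
Old-age dependency ratio = 10855 / 64642 × 100 = 16.8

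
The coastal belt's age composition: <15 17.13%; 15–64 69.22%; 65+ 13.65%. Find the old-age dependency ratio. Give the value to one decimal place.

Old-age dependency ratio = 13.65 / 69.22 × 100 = 19.7

Old-age dependency ratio: 19.7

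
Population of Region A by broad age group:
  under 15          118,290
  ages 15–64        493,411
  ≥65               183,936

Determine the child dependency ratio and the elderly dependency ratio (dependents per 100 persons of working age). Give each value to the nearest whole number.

Youth dependency ratio = 118,290 / 493,411 × 100 = 24
Old-age dependency ratio = 183,936 / 493,411 × 100 = 37

Youth dependency ratio: 24
Old-age dependency ratio: 37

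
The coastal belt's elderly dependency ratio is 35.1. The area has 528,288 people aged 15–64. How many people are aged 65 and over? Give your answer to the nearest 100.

Old-age dependency ratio = elderly / working-age × 100
35.1 = E / 528,288 × 100
⇒ 185,400

Aged 65 and over: 185,400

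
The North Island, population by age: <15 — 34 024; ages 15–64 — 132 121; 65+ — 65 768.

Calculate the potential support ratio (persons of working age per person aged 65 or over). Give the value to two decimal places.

Potential support ratio = 132 121 / 65 768 = 2.01

Potential support ratio: 2.01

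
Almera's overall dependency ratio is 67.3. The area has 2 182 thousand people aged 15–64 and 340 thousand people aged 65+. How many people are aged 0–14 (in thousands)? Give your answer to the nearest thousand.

Total dependency ratio = (youth + elderly) / working-age × 100
67.3 = (Y + 340) / 2 182 × 100
⇒ 1 128

Aged 0–14: 1 128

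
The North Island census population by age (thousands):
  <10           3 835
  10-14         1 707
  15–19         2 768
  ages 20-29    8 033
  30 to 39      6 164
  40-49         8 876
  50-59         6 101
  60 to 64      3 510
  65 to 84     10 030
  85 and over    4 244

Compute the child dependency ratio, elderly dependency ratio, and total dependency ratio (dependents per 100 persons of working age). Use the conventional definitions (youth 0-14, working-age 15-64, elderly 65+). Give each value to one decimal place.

0–14: 3 835 + 1 707 = 5 542
15–64: 2 768 + 8 033 + 6 164 + 8 876 + 6 101 + 3 510 = 35 452
65+: 10 030 + 4 244 = 14 274
Youth dependency ratio = 5 542 / 35 452 × 100 = 15.6
Old-age dependency ratio = 14 274 / 35 452 × 100 = 40.3
Total dependency ratio = (5 542 + 14 274) / 35 452 × 100 = 19 816 / 35 452 × 100 = 55.9

Youth dependency ratio: 15.6
Old-age dependency ratio: 40.3
Total dependency ratio: 55.9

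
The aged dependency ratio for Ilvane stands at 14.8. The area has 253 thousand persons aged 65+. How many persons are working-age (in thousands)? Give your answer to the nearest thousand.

Old-age dependency ratio = elderly / working-age × 100
14.8 = 253 / W × 100
⇒ 1,709

Working-age: 1,709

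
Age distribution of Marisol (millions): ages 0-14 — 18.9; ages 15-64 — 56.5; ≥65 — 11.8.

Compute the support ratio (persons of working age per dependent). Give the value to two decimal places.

Support ratio = 56.5 / (18.9 + 11.8) = 56.5 / 30.7 = 1.84

Support ratio: 1.84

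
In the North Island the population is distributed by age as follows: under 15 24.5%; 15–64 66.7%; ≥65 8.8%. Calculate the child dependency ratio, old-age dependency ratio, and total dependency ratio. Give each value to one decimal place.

Youth dependency ratio: 36.7
Old-age dependency ratio: 13.2
Total dependency ratio: 49.9

Youth dependency ratio = 24.5 / 66.7 × 100 = 36.7
Old-age dependency ratio = 8.8 / 66.7 × 100 = 13.2
Total dependency ratio = (24.5 + 8.8) / 66.7 × 100 = 33.3 / 66.7 × 100 = 49.9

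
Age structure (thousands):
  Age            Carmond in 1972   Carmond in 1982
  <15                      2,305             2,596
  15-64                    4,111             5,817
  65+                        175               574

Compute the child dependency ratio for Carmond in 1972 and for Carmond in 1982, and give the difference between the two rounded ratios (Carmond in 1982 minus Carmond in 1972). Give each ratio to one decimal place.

Carmond in 1972: 2,305 / 4,111 × 100 = 56.1
Carmond in 1982: 2,596 / 5,817 × 100 = 44.6

Carmond in 1972: 56.1
Carmond in 1982: 44.6
Difference: -11.5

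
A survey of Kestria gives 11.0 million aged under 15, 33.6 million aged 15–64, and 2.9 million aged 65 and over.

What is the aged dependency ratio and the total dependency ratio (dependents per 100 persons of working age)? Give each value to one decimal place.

Old-age dependency ratio: 8.6
Total dependency ratio: 41.4

Old-age dependency ratio = 2.9 / 33.6 × 100 = 8.6
Total dependency ratio = (11.0 + 2.9) / 33.6 × 100 = 13.9 / 33.6 × 100 = 41.4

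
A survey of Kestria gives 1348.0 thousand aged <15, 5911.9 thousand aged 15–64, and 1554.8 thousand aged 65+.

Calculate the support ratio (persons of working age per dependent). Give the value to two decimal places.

Support ratio: 2.04

Support ratio = 5911.9 / (1348.0 + 1554.8) = 5911.9 / 2902.8 = 2.04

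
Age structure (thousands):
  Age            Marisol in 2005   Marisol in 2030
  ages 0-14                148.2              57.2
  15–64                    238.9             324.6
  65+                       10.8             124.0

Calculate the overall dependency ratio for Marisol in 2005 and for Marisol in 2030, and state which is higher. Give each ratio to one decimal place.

Marisol in 2005: (148.2 + 10.8) / 238.9 × 100 = 159.0 / 238.9 × 100 = 66.6
Marisol in 2030: (57.2 + 124.0) / 324.6 × 100 = 181.2 / 324.6 × 100 = 55.8

Marisol in 2005: 66.6
Marisol in 2030: 55.8
Higher: Marisol in 2005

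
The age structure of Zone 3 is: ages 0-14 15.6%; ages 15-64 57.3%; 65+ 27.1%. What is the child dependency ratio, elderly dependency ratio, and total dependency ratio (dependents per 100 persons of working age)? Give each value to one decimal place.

Youth dependency ratio: 27.2
Old-age dependency ratio: 47.3
Total dependency ratio: 74.5

Youth dependency ratio = 15.6 / 57.3 × 100 = 27.2
Old-age dependency ratio = 27.1 / 57.3 × 100 = 47.3
Total dependency ratio = (15.6 + 27.1) / 57.3 × 100 = 42.7 / 57.3 × 100 = 74.5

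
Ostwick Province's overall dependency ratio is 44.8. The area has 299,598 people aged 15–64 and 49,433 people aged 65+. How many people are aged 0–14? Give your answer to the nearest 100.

Total dependency ratio = (youth + elderly) / working-age × 100
44.8 = (Y + 49,433) / 299,598 × 100
⇒ 84,800

Aged 0–14: 84,800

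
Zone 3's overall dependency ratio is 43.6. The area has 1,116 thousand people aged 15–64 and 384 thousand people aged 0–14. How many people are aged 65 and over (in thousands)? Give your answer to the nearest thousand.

Aged 65 and over: 103

Total dependency ratio = (youth + elderly) / working-age × 100
43.6 = (384 + E) / 1,116 × 100
⇒ 103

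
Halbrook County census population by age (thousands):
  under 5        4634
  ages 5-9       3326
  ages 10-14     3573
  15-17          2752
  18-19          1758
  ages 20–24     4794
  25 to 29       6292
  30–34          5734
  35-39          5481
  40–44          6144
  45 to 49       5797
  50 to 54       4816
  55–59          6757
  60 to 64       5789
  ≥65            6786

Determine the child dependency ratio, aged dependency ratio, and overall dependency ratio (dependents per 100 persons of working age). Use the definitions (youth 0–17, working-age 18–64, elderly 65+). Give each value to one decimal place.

Youth dependency ratio: 26.8
Old-age dependency ratio: 12.7
Total dependency ratio: 39.5

0–17: 4634 + 3326 + 3573 + 2752 = 14285
18–64: 1758 + 4794 + 6292 + 5734 + 5481 + 6144 + 5797 + 4816 + 6757 + 5789 = 53362
65+: 6786
Youth dependency ratio = 14285 / 53362 × 100 = 26.8
Old-age dependency ratio = 6786 / 53362 × 100 = 12.7
Total dependency ratio = (14285 + 6786) / 53362 × 100 = 21071 / 53362 × 100 = 39.5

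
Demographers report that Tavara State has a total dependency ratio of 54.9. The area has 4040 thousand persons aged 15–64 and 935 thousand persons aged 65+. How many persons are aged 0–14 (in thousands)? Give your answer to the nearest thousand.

Aged 0–14: 1283

Total dependency ratio = (youth + elderly) / working-age × 100
54.9 = (Y + 935) / 4040 × 100
⇒ 1283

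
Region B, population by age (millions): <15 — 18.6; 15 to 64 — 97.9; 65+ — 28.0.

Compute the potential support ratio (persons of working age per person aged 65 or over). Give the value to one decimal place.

Potential support ratio: 3.5

Potential support ratio = 97.9 / 28.0 = 3.5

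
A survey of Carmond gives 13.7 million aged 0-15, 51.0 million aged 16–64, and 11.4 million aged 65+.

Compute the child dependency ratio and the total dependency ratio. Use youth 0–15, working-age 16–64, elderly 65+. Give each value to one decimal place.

Youth dependency ratio: 26.9
Total dependency ratio: 49.2

Youth dependency ratio = 13.7 / 51.0 × 100 = 26.9
Total dependency ratio = (13.7 + 11.4) / 51.0 × 100 = 25.1 / 51.0 × 100 = 49.2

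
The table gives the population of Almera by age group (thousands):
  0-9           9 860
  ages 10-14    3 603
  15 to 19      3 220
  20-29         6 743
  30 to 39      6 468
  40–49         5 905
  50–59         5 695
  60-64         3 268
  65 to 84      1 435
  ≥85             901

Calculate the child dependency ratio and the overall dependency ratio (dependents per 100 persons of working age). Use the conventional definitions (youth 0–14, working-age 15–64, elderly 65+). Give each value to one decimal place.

0–14: 9 860 + 3 603 = 13 463
15–64: 3 220 + 6 743 + 6 468 + 5 905 + 5 695 + 3 268 = 31 299
65+: 1 435 + 901 = 2 336
Youth dependency ratio = 13 463 / 31 299 × 100 = 43.0
Total dependency ratio = (13 463 + 2 336) / 31 299 × 100 = 15 799 / 31 299 × 100 = 50.5

Youth dependency ratio: 43.0
Total dependency ratio: 50.5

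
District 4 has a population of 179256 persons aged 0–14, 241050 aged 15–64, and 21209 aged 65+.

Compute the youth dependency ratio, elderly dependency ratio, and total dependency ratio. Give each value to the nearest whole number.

Youth dependency ratio = 179256 / 241050 × 100 = 74
Old-age dependency ratio = 21209 / 241050 × 100 = 9
Total dependency ratio = (179256 + 21209) / 241050 × 100 = 200465 / 241050 × 100 = 83

Youth dependency ratio: 74
Old-age dependency ratio: 9
Total dependency ratio: 83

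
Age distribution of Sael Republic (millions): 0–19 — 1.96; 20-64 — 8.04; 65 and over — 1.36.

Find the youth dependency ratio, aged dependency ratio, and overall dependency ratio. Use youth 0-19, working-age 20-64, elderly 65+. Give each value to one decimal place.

Youth dependency ratio = 1.96 / 8.04 × 100 = 24.4
Old-age dependency ratio = 1.36 / 8.04 × 100 = 16.9
Total dependency ratio = (1.96 + 1.36) / 8.04 × 100 = 3.32 / 8.04 × 100 = 41.3

Youth dependency ratio: 24.4
Old-age dependency ratio: 16.9
Total dependency ratio: 41.3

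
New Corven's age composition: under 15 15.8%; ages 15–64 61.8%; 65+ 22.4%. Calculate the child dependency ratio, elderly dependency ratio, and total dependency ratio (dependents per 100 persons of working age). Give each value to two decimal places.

Youth dependency ratio: 25.57
Old-age dependency ratio: 36.25
Total dependency ratio: 61.81

Youth dependency ratio = 15.8 / 61.8 × 100 = 25.57
Old-age dependency ratio = 22.4 / 61.8 × 100 = 36.25
Total dependency ratio = (15.8 + 22.4) / 61.8 × 100 = 38.2 / 61.8 × 100 = 61.81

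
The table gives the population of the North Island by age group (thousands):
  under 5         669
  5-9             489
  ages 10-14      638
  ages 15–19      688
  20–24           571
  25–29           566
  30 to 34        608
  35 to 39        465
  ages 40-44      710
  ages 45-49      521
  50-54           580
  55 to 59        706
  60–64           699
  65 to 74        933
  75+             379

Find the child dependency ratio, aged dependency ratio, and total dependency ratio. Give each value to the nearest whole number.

Youth dependency ratio: 29
Old-age dependency ratio: 21
Total dependency ratio: 51

0–14: 669 + 489 + 638 = 1 796
15–64: 688 + 571 + 566 + 608 + 465 + 710 + 521 + 580 + 706 + 699 = 6 114
65+: 933 + 379 = 1 312
Youth dependency ratio = 1 796 / 6 114 × 100 = 29
Old-age dependency ratio = 1 312 / 6 114 × 100 = 21
Total dependency ratio = (1 796 + 1 312) / 6 114 × 100 = 3 108 / 6 114 × 100 = 51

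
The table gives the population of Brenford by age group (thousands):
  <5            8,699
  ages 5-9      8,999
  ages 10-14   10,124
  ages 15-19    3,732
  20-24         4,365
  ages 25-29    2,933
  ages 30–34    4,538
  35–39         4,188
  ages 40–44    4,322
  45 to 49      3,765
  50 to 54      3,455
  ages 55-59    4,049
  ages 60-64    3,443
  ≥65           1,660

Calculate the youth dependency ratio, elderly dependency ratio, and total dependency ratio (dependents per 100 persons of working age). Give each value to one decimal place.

Youth dependency ratio: 71.7
Old-age dependency ratio: 4.3
Total dependency ratio: 76.0

0–14: 8,699 + 8,999 + 10,124 = 27,822
15–64: 3,732 + 4,365 + 2,933 + 4,538 + 4,188 + 4,322 + 3,765 + 3,455 + 4,049 + 3,443 = 38,790
65+: 1,660
Youth dependency ratio = 27,822 / 38,790 × 100 = 71.7
Old-age dependency ratio = 1,660 / 38,790 × 100 = 4.3
Total dependency ratio = (27,822 + 1,660) / 38,790 × 100 = 29,482 / 38,790 × 100 = 76.0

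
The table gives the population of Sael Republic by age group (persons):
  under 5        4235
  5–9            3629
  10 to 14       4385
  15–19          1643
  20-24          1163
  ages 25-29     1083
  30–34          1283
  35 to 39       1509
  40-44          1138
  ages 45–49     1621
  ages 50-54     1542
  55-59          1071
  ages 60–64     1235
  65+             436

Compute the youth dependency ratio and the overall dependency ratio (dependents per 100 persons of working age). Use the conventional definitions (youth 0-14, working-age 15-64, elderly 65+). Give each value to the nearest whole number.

0–14: 4235 + 3629 + 4385 = 12249
15–64: 1643 + 1163 + 1083 + 1283 + 1509 + 1138 + 1621 + 1542 + 1071 + 1235 = 13288
65+: 436
Youth dependency ratio = 12249 / 13288 × 100 = 92
Total dependency ratio = (12249 + 436) / 13288 × 100 = 12685 / 13288 × 100 = 95

Youth dependency ratio: 92
Total dependency ratio: 95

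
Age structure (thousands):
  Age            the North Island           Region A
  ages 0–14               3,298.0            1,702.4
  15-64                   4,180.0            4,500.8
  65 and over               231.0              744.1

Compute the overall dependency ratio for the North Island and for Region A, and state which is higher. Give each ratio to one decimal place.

the North Island: 84.4
Region A: 54.4
Higher: the North Island

the North Island: (3,298.0 + 231.0) / 4,180.0 × 100 = 3,529.0 / 4,180.0 × 100 = 84.4
Region A: (1,702.4 + 744.1) / 4,500.8 × 100 = 2,446.5 / 4,500.8 × 100 = 54.4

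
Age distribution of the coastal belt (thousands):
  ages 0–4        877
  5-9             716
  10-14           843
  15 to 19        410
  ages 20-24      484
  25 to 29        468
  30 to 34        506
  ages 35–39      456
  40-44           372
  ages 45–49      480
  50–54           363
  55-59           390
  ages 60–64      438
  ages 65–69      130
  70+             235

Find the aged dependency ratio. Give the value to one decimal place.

0–14: 877 + 716 + 843 = 2436
15–64: 410 + 484 + 468 + 506 + 456 + 372 + 480 + 363 + 390 + 438 = 4367
65+: 130 + 235 = 365
Old-age dependency ratio = 365 / 4367 × 100 = 8.4

Old-age dependency ratio: 8.4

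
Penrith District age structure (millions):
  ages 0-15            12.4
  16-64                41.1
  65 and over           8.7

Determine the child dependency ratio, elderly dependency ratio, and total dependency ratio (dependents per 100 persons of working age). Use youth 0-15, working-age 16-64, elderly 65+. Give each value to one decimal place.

Youth dependency ratio: 30.2
Old-age dependency ratio: 21.2
Total dependency ratio: 51.3

Youth dependency ratio = 12.4 / 41.1 × 100 = 30.2
Old-age dependency ratio = 8.7 / 41.1 × 100 = 21.2
Total dependency ratio = (12.4 + 8.7) / 41.1 × 100 = 21.1 / 41.1 × 100 = 51.3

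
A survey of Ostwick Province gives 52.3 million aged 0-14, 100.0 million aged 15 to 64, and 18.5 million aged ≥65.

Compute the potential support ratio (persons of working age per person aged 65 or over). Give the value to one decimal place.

Potential support ratio = 100.0 / 18.5 = 5.4

Potential support ratio: 5.4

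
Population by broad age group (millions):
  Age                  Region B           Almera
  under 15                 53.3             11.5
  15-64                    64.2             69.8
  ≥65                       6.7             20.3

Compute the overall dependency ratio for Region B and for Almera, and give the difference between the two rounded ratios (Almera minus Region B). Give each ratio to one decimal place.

Region B: 93.5
Almera: 45.6
Difference: -47.9

Region B: (53.3 + 6.7) / 64.2 × 100 = 60.0 / 64.2 × 100 = 93.5
Almera: (11.5 + 20.3) / 69.8 × 100 = 31.8 / 69.8 × 100 = 45.6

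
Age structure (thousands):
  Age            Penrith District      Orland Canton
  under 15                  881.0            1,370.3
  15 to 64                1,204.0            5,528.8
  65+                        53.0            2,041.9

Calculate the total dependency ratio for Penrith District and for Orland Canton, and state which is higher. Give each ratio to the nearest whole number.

Penrith District: (881.0 + 53.0) / 1,204.0 × 100 = 934.0 / 1,204.0 × 100 = 78
Orland Canton: (1,370.3 + 2,041.9) / 5,528.8 × 100 = 3,412.2 / 5,528.8 × 100 = 62

Penrith District: 78
Orland Canton: 62
Higher: Penrith District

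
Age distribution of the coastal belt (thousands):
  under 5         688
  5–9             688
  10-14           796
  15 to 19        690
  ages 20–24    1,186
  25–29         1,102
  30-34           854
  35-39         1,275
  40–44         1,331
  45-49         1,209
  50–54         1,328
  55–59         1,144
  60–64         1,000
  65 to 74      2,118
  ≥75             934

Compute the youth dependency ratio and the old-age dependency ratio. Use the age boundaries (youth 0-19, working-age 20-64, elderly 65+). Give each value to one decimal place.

0–19: 688 + 688 + 796 + 690 = 2,862
20–64: 1,186 + 1,102 + 854 + 1,275 + 1,331 + 1,209 + 1,328 + 1,144 + 1,000 = 10,429
65+: 2,118 + 934 = 3,052
Youth dependency ratio = 2,862 / 10,429 × 100 = 27.4
Old-age dependency ratio = 3,052 / 10,429 × 100 = 29.3

Youth dependency ratio: 27.4
Old-age dependency ratio: 29.3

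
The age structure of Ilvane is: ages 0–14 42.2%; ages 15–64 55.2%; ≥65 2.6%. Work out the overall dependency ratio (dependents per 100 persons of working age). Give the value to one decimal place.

Total dependency ratio: 81.2

Total dependency ratio = (42.2 + 2.6) / 55.2 × 100 = 44.8 / 55.2 × 100 = 81.2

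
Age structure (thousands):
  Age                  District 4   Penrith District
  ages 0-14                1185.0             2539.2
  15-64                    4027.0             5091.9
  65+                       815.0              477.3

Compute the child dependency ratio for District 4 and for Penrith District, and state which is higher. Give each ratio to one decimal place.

District 4: 1185.0 / 4027.0 × 100 = 29.4
Penrith District: 2539.2 / 5091.9 × 100 = 49.9

District 4: 29.4
Penrith District: 49.9
Higher: Penrith District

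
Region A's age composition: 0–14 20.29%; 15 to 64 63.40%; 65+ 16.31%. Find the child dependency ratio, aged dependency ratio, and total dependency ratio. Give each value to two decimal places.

Youth dependency ratio = 20.29 / 63.40 × 100 = 32.00
Old-age dependency ratio = 16.31 / 63.40 × 100 = 25.73
Total dependency ratio = (20.29 + 16.31) / 63.40 × 100 = 36.60 / 63.40 × 100 = 57.73

Youth dependency ratio: 32.00
Old-age dependency ratio: 25.73
Total dependency ratio: 57.73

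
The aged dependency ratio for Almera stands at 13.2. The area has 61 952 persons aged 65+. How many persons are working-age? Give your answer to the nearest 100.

Old-age dependency ratio = elderly / working-age × 100
13.2 = 61 952 / W × 100
⇒ 469 300

Working-age: 469 300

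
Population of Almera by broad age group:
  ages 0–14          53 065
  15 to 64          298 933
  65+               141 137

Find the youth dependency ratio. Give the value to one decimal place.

Youth dependency ratio = 53 065 / 298 933 × 100 = 17.8

Youth dependency ratio: 17.8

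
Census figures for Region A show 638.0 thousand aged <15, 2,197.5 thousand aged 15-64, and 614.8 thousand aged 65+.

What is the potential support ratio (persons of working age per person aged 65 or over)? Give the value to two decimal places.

Potential support ratio = 2,197.5 / 614.8 = 3.57

Potential support ratio: 3.57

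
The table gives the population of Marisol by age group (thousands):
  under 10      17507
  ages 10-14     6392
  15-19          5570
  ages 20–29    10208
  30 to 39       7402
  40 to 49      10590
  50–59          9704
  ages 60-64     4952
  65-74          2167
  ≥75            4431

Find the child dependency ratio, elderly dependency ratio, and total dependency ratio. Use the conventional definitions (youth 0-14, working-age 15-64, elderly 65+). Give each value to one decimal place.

0–14: 17507 + 6392 = 23899
15–64: 5570 + 10208 + 7402 + 10590 + 9704 + 4952 = 48426
65+: 2167 + 4431 = 6598
Youth dependency ratio = 23899 / 48426 × 100 = 49.4
Old-age dependency ratio = 6598 / 48426 × 100 = 13.6
Total dependency ratio = (23899 + 6598) / 48426 × 100 = 30497 / 48426 × 100 = 63.0

Youth dependency ratio: 49.4
Old-age dependency ratio: 13.6
Total dependency ratio: 63.0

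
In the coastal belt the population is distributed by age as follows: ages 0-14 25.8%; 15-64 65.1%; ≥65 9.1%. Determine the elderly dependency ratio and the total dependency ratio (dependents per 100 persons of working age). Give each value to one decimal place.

Old-age dependency ratio = 9.1 / 65.1 × 100 = 14.0
Total dependency ratio = (25.8 + 9.1) / 65.1 × 100 = 34.9 / 65.1 × 100 = 53.6

Old-age dependency ratio: 14.0
Total dependency ratio: 53.6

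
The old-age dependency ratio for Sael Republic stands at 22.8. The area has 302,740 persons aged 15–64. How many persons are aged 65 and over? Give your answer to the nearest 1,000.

Old-age dependency ratio = elderly / working-age × 100
22.8 = E / 302,740 × 100
⇒ 69,000

Aged 65 and over: 69,000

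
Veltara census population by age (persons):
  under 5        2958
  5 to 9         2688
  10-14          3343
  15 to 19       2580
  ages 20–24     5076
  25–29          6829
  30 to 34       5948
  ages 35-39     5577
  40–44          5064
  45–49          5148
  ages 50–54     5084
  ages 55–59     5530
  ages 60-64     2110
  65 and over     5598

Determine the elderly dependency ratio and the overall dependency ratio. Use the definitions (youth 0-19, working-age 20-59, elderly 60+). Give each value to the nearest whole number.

0–19: 2958 + 2688 + 3343 + 2580 = 11569
20–59: 5076 + 6829 + 5948 + 5577 + 5064 + 5148 + 5084 + 5530 = 44256
60+: 2110 + 5598 = 7708
Old-age dependency ratio = 7708 / 44256 × 100 = 17
Total dependency ratio = (11569 + 7708) / 44256 × 100 = 19277 / 44256 × 100 = 44

Old-age dependency ratio: 17
Total dependency ratio: 44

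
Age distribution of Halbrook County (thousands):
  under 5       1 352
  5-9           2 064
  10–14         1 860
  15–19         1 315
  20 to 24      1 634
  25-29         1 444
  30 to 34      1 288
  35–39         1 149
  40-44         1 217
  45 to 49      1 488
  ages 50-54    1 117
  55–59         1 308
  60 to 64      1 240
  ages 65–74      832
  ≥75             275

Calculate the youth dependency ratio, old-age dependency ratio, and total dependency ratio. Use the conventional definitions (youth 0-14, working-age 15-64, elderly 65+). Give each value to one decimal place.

Youth dependency ratio: 40.0
Old-age dependency ratio: 8.4
Total dependency ratio: 48.4

0–14: 1 352 + 2 064 + 1 860 = 5 276
15–64: 1 315 + 1 634 + 1 444 + 1 288 + 1 149 + 1 217 + 1 488 + 1 117 + 1 308 + 1 240 = 13 200
65+: 832 + 275 = 1 107
Youth dependency ratio = 5 276 / 13 200 × 100 = 40.0
Old-age dependency ratio = 1 107 / 13 200 × 100 = 8.4
Total dependency ratio = (5 276 + 1 107) / 13 200 × 100 = 6 383 / 13 200 × 100 = 48.4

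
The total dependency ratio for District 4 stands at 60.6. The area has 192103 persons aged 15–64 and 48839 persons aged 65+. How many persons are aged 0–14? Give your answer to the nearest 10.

Aged 0–14: 67580

Total dependency ratio = (youth + elderly) / working-age × 100
60.6 = (Y + 48839) / 192103 × 100
⇒ 67580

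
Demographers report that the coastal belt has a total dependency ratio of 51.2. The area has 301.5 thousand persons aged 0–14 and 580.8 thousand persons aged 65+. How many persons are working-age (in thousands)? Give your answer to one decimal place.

Working-age: 1 723.2

Total dependency ratio = (youth + elderly) / working-age × 100
51.2 = (301.5 + 580.8) / W × 100
⇒ 1 723.2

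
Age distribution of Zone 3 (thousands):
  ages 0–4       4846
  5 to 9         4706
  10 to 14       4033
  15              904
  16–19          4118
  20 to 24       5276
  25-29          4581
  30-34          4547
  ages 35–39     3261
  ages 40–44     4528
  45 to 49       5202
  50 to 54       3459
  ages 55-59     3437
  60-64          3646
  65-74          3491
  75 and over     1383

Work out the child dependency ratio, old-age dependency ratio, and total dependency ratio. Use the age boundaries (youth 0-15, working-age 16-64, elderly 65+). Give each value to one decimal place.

0–15: 4846 + 4706 + 4033 + 904 = 14489
16–64: 4118 + 5276 + 4581 + 4547 + 3261 + 4528 + 5202 + 3459 + 3437 + 3646 = 42055
65+: 3491 + 1383 = 4874
Youth dependency ratio = 14489 / 42055 × 100 = 34.5
Old-age dependency ratio = 4874 / 42055 × 100 = 11.6
Total dependency ratio = (14489 + 4874) / 42055 × 100 = 19363 / 42055 × 100 = 46.0

Youth dependency ratio: 34.5
Old-age dependency ratio: 11.6
Total dependency ratio: 46.0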